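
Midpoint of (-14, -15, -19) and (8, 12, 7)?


Midpoint = ((-14+8)/2, (-15+12)/2, (-19+7)/2) = (-3, -1.5, -6)

(-3, -1.5, -6)


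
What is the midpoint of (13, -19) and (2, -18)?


Midpoint = ((13+2)/2, (-19+-18)/2) = (7.5, -18.5)

(7.5, -18.5)


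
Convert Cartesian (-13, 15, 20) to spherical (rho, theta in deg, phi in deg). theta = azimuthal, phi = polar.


rho = sqrt((-13)^2 + 15^2 + 20^2) = 28.178
theta = atan2(15, -13) = 130.9144 deg
phi = acos(20/28.178) = 44.7835 deg

rho = 28.178, theta = 130.9144 deg, phi = 44.7835 deg


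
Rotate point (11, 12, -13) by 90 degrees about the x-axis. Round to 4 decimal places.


x' = 11
y' = 12*cos(90) - -13*sin(90) = 13
z' = 12*sin(90) + -13*cos(90) = 12

(11, 13, 12)


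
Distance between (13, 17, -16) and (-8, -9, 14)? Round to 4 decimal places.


d = sqrt((-8-13)^2 + (-9-17)^2 + (14--16)^2) = 44.911

44.911


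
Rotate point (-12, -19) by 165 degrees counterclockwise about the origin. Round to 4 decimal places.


x' = -12*cos(165) - -19*sin(165) = 16.5087
y' = -12*sin(165) + -19*cos(165) = 15.2468

(16.5087, 15.2468)


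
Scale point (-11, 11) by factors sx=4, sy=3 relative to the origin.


Scaling: (x*sx, y*sy) = (-11*4, 11*3) = (-44, 33)

(-44, 33)


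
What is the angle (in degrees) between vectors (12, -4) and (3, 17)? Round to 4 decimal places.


dot = 12*3 + -4*17 = -32
|u| = 12.6491, |v| = 17.2627
cos(angle) = -0.1465
angle = 98.427 degrees

98.427 degrees


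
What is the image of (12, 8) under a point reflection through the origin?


Reflection through origin: (x, y) -> (-x, -y)
(12, 8) -> (-12, -8)

(-12, -8)


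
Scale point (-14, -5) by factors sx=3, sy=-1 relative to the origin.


Scaling: (x*sx, y*sy) = (-14*3, -5*-1) = (-42, 5)

(-42, 5)


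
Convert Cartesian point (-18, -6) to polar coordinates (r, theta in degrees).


r = sqrt((-18)^2 + (-6)^2) = 18.9737
theta = atan2(-6, -18) = 198.4349 degrees

r = 18.9737, theta = 198.4349 degrees


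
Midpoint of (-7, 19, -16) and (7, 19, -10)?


Midpoint = ((-7+7)/2, (19+19)/2, (-16+-10)/2) = (0, 19, -13)

(0, 19, -13)


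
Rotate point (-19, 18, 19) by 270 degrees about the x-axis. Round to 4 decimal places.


x' = -19
y' = 18*cos(270) - 19*sin(270) = 19
z' = 18*sin(270) + 19*cos(270) = -18

(-19, 19, -18)


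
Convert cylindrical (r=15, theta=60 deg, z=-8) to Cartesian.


x = 15 * cos(60) = 7.5
y = 15 * sin(60) = 12.9904
z = -8

(7.5, 12.9904, -8)


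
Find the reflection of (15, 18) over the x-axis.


Reflection across x-axis: (x, y) -> (x, -y)
(15, 18) -> (15, -18)

(15, -18)


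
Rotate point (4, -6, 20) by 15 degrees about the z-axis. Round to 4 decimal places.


x' = 4*cos(15) - -6*sin(15) = 5.4166
y' = 4*sin(15) + -6*cos(15) = -4.7603
z' = 20

(5.4166, -4.7603, 20)


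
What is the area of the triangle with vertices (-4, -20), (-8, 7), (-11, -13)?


Area = |x1(y2-y3) + x2(y3-y1) + x3(y1-y2)| / 2
= |-4*(7--13) + -8*(-13--20) + -11*(-20-7)| / 2
= 80.5

80.5


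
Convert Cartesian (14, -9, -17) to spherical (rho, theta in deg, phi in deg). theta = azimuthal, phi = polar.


rho = sqrt(14^2 + (-9)^2 + (-17)^2) = 23.7908
theta = atan2(-9, 14) = 327.2648 deg
phi = acos(-17/23.7908) = 135.6074 deg

rho = 23.7908, theta = 327.2648 deg, phi = 135.6074 deg


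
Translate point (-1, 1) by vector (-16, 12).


Translation: (x+dx, y+dy) = (-1+-16, 1+12) = (-17, 13)

(-17, 13)


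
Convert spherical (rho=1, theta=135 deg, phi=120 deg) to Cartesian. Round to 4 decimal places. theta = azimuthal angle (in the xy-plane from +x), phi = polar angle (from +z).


x = 1 * sin(120) * cos(135) = -0.6124
y = 1 * sin(120) * sin(135) = 0.6124
z = 1 * cos(120) = -0.5

(-0.6124, 0.6124, -0.5)


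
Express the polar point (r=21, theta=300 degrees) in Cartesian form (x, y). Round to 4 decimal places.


x = 21 * cos(300) = 10.5
y = 21 * sin(300) = -18.1865

(10.5, -18.1865)


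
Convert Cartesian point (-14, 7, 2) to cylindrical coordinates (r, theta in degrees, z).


r = sqrt((-14)^2 + 7^2) = 15.6525
theta = atan2(7, -14) = 153.4349 deg
z = 2

r = 15.6525, theta = 153.4349 deg, z = 2


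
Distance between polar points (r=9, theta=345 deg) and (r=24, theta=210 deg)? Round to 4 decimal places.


d = sqrt(r1^2 + r2^2 - 2*r1*r2*cos(t2-t1))
d = sqrt(9^2 + 24^2 - 2*9*24*cos(210-345)) = 31.0237

31.0237


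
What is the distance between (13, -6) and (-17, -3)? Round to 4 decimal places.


d = sqrt((-17-13)^2 + (-3--6)^2) = 30.1496

30.1496


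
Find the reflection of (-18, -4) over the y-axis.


Reflection across y-axis: (x, y) -> (-x, y)
(-18, -4) -> (18, -4)

(18, -4)


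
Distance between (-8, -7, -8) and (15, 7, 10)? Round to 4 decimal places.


d = sqrt((15--8)^2 + (7--7)^2 + (10--8)^2) = 32.3883

32.3883


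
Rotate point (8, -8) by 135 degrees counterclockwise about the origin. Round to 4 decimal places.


x' = 8*cos(135) - -8*sin(135) = 0
y' = 8*sin(135) + -8*cos(135) = 11.3137

(0, 11.3137)


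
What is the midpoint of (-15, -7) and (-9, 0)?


Midpoint = ((-15+-9)/2, (-7+0)/2) = (-12, -3.5)

(-12, -3.5)


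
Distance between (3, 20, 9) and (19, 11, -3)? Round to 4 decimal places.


d = sqrt((19-3)^2 + (11-20)^2 + (-3-9)^2) = 21.9317

21.9317


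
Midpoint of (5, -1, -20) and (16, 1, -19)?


Midpoint = ((5+16)/2, (-1+1)/2, (-20+-19)/2) = (10.5, 0, -19.5)

(10.5, 0, -19.5)


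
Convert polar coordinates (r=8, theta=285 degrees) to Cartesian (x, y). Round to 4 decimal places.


x = 8 * cos(285) = 2.0706
y = 8 * sin(285) = -7.7274

(2.0706, -7.7274)


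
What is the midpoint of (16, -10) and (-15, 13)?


Midpoint = ((16+-15)/2, (-10+13)/2) = (0.5, 1.5)

(0.5, 1.5)


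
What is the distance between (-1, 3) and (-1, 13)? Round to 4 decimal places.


d = sqrt((-1--1)^2 + (13-3)^2) = 10

10


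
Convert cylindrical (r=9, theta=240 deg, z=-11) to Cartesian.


x = 9 * cos(240) = -4.5
y = 9 * sin(240) = -7.7942
z = -11

(-4.5, -7.7942, -11)


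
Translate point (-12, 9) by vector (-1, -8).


Translation: (x+dx, y+dy) = (-12+-1, 9+-8) = (-13, 1)

(-13, 1)


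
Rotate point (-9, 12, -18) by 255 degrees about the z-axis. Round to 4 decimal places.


x' = -9*cos(255) - 12*sin(255) = 13.9205
y' = -9*sin(255) + 12*cos(255) = 5.5875
z' = -18

(13.9205, 5.5875, -18)


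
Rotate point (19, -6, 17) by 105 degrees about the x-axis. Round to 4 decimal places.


x' = 19
y' = -6*cos(105) - 17*sin(105) = -14.8678
z' = -6*sin(105) + 17*cos(105) = -10.1955

(19, -14.8678, -10.1955)


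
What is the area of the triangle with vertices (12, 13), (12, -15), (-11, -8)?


Area = |x1(y2-y3) + x2(y3-y1) + x3(y1-y2)| / 2
= |12*(-15--8) + 12*(-8-13) + -11*(13--15)| / 2
= 322

322


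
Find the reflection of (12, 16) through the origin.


Reflection through origin: (x, y) -> (-x, -y)
(12, 16) -> (-12, -16)

(-12, -16)


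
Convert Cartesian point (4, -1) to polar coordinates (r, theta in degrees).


r = sqrt(4^2 + (-1)^2) = 4.1231
theta = atan2(-1, 4) = 345.9638 degrees

r = 4.1231, theta = 345.9638 degrees


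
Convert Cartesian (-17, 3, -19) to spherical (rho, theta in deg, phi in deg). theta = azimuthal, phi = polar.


rho = sqrt((-17)^2 + 3^2 + (-19)^2) = 25.671
theta = atan2(3, -17) = 169.992 deg
phi = acos(-19/25.671) = 137.7429 deg

rho = 25.671, theta = 169.992 deg, phi = 137.7429 deg


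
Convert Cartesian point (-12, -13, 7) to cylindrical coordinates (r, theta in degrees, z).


r = sqrt((-12)^2 + (-13)^2) = 17.6918
theta = atan2(-13, -12) = 227.2906 deg
z = 7

r = 17.6918, theta = 227.2906 deg, z = 7


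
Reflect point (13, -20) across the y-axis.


Reflection across y-axis: (x, y) -> (-x, y)
(13, -20) -> (-13, -20)

(-13, -20)


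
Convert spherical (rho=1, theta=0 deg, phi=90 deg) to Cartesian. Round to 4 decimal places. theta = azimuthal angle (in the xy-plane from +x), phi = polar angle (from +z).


x = 1 * sin(90) * cos(0) = 1
y = 1 * sin(90) * sin(0) = 0
z = 1 * cos(90) = 0

(1, 0, 0)


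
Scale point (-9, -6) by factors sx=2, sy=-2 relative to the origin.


Scaling: (x*sx, y*sy) = (-9*2, -6*-2) = (-18, 12)

(-18, 12)


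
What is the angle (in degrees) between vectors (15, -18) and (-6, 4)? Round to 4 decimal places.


dot = 15*-6 + -18*4 = -162
|u| = 23.4307, |v| = 7.2111
cos(angle) = -0.9588
angle = 163.4956 degrees

163.4956 degrees


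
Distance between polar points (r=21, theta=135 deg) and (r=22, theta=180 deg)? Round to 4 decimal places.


d = sqrt(r1^2 + r2^2 - 2*r1*r2*cos(t2-t1))
d = sqrt(21^2 + 22^2 - 2*21*22*cos(180-135)) = 16.4813

16.4813


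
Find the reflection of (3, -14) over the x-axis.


Reflection across x-axis: (x, y) -> (x, -y)
(3, -14) -> (3, 14)

(3, 14)


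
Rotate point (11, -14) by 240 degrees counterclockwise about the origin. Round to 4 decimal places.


x' = 11*cos(240) - -14*sin(240) = -17.6244
y' = 11*sin(240) + -14*cos(240) = -2.5263

(-17.6244, -2.5263)


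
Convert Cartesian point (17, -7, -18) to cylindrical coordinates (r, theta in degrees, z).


r = sqrt(17^2 + (-7)^2) = 18.3848
theta = atan2(-7, 17) = 337.6199 deg
z = -18

r = 18.3848, theta = 337.6199 deg, z = -18


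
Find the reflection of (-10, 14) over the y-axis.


Reflection across y-axis: (x, y) -> (-x, y)
(-10, 14) -> (10, 14)

(10, 14)


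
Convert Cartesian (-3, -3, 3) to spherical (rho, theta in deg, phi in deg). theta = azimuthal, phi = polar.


rho = sqrt((-3)^2 + (-3)^2 + 3^2) = 5.1962
theta = atan2(-3, -3) = 225 deg
phi = acos(3/5.1962) = 54.7356 deg

rho = 5.1962, theta = 225 deg, phi = 54.7356 deg


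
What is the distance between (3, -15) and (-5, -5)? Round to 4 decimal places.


d = sqrt((-5-3)^2 + (-5--15)^2) = 12.8062

12.8062


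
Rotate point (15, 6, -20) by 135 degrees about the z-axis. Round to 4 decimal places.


x' = 15*cos(135) - 6*sin(135) = -14.8492
y' = 15*sin(135) + 6*cos(135) = 6.364
z' = -20

(-14.8492, 6.364, -20)


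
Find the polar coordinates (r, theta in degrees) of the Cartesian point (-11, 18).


r = sqrt((-11)^2 + 18^2) = 21.095
theta = atan2(18, -11) = 121.4296 degrees

r = 21.095, theta = 121.4296 degrees


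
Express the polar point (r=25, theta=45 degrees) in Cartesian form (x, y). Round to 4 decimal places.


x = 25 * cos(45) = 17.6777
y = 25 * sin(45) = 17.6777

(17.6777, 17.6777)


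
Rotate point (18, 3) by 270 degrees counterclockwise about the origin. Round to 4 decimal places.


x' = 18*cos(270) - 3*sin(270) = 3
y' = 18*sin(270) + 3*cos(270) = -18

(3, -18)


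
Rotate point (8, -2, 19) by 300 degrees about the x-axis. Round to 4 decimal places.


x' = 8
y' = -2*cos(300) - 19*sin(300) = 15.4545
z' = -2*sin(300) + 19*cos(300) = 11.2321

(8, 15.4545, 11.2321)


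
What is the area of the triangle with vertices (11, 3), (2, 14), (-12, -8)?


Area = |x1(y2-y3) + x2(y3-y1) + x3(y1-y2)| / 2
= |11*(14--8) + 2*(-8-3) + -12*(3-14)| / 2
= 176

176


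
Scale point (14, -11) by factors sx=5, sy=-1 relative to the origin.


Scaling: (x*sx, y*sy) = (14*5, -11*-1) = (70, 11)

(70, 11)


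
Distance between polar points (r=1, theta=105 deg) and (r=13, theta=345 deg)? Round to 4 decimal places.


d = sqrt(r1^2 + r2^2 - 2*r1*r2*cos(t2-t1))
d = sqrt(1^2 + 13^2 - 2*1*13*cos(345-105)) = 13.5277

13.5277


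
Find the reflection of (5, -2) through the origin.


Reflection through origin: (x, y) -> (-x, -y)
(5, -2) -> (-5, 2)

(-5, 2)


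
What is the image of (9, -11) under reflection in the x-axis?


Reflection across x-axis: (x, y) -> (x, -y)
(9, -11) -> (9, 11)

(9, 11)


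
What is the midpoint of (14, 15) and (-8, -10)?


Midpoint = ((14+-8)/2, (15+-10)/2) = (3, 2.5)

(3, 2.5)


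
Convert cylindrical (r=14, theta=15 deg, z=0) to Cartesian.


x = 14 * cos(15) = 13.523
y = 14 * sin(15) = 3.6235
z = 0

(13.523, 3.6235, 0)


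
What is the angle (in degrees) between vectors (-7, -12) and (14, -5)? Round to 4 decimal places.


dot = -7*14 + -12*-5 = -38
|u| = 13.8924, |v| = 14.8661
cos(angle) = -0.184
angle = 100.6026 degrees

100.6026 degrees


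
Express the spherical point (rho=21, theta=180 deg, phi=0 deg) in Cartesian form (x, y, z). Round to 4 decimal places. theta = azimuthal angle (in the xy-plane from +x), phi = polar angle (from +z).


x = 21 * sin(0) * cos(180) = 0
y = 21 * sin(0) * sin(180) = 0
z = 21 * cos(0) = 21

(0, 0, 21)


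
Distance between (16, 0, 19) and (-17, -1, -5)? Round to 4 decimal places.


d = sqrt((-17-16)^2 + (-1-0)^2 + (-5-19)^2) = 40.8167

40.8167


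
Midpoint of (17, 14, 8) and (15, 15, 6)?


Midpoint = ((17+15)/2, (14+15)/2, (8+6)/2) = (16, 14.5, 7)

(16, 14.5, 7)


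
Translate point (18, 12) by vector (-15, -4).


Translation: (x+dx, y+dy) = (18+-15, 12+-4) = (3, 8)

(3, 8)


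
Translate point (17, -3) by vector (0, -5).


Translation: (x+dx, y+dy) = (17+0, -3+-5) = (17, -8)

(17, -8)


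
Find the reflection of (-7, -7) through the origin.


Reflection through origin: (x, y) -> (-x, -y)
(-7, -7) -> (7, 7)

(7, 7)


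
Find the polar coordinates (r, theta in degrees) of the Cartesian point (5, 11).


r = sqrt(5^2 + 11^2) = 12.083
theta = atan2(11, 5) = 65.556 degrees

r = 12.083, theta = 65.556 degrees


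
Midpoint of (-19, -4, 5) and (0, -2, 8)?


Midpoint = ((-19+0)/2, (-4+-2)/2, (5+8)/2) = (-9.5, -3, 6.5)

(-9.5, -3, 6.5)


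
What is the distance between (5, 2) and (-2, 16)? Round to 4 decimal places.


d = sqrt((-2-5)^2 + (16-2)^2) = 15.6525

15.6525


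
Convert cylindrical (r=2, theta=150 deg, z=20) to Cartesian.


x = 2 * cos(150) = -1.7321
y = 2 * sin(150) = 1
z = 20

(-1.7321, 1, 20)


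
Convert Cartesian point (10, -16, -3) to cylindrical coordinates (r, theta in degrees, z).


r = sqrt(10^2 + (-16)^2) = 18.868
theta = atan2(-16, 10) = 302.0054 deg
z = -3

r = 18.868, theta = 302.0054 deg, z = -3


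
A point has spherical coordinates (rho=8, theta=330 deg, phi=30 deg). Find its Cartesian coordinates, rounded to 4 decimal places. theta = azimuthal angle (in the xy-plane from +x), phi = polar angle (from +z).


x = 8 * sin(30) * cos(330) = 3.4641
y = 8 * sin(30) * sin(330) = -2
z = 8 * cos(30) = 6.9282

(3.4641, -2, 6.9282)


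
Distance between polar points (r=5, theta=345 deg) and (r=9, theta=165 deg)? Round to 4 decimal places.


d = sqrt(r1^2 + r2^2 - 2*r1*r2*cos(t2-t1))
d = sqrt(5^2 + 9^2 - 2*5*9*cos(165-345)) = 14

14


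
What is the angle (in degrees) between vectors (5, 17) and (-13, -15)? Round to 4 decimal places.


dot = 5*-13 + 17*-15 = -320
|u| = 17.72, |v| = 19.8494
cos(angle) = -0.9098
angle = 155.4752 degrees

155.4752 degrees


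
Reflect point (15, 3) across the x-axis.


Reflection across x-axis: (x, y) -> (x, -y)
(15, 3) -> (15, -3)

(15, -3)


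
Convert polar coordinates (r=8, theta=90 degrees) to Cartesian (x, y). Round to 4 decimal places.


x = 8 * cos(90) = 0
y = 8 * sin(90) = 8

(0, 8)


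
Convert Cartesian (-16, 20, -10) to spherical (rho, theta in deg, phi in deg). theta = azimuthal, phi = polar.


rho = sqrt((-16)^2 + 20^2 + (-10)^2) = 27.4955
theta = atan2(20, -16) = 128.6598 deg
phi = acos(-10/27.4955) = 111.3274 deg

rho = 27.4955, theta = 128.6598 deg, phi = 111.3274 deg


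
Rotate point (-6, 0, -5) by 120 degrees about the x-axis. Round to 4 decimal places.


x' = -6
y' = 0*cos(120) - -5*sin(120) = 4.3301
z' = 0*sin(120) + -5*cos(120) = 2.5

(-6, 4.3301, 2.5)


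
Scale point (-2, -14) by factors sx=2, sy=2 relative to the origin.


Scaling: (x*sx, y*sy) = (-2*2, -14*2) = (-4, -28)

(-4, -28)


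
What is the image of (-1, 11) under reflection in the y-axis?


Reflection across y-axis: (x, y) -> (-x, y)
(-1, 11) -> (1, 11)

(1, 11)


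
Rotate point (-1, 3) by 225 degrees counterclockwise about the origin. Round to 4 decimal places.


x' = -1*cos(225) - 3*sin(225) = 2.8284
y' = -1*sin(225) + 3*cos(225) = -1.4142

(2.8284, -1.4142)


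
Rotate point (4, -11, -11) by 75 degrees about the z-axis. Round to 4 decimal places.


x' = 4*cos(75) - -11*sin(75) = 11.6605
y' = 4*sin(75) + -11*cos(75) = 1.0167
z' = -11

(11.6605, 1.0167, -11)


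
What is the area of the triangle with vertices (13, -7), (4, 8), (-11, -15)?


Area = |x1(y2-y3) + x2(y3-y1) + x3(y1-y2)| / 2
= |13*(8--15) + 4*(-15--7) + -11*(-7-8)| / 2
= 216

216


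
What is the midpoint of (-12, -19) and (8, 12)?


Midpoint = ((-12+8)/2, (-19+12)/2) = (-2, -3.5)

(-2, -3.5)


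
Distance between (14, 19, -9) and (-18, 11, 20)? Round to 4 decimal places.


d = sqrt((-18-14)^2 + (11-19)^2 + (20--9)^2) = 43.9204

43.9204


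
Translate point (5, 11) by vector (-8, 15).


Translation: (x+dx, y+dy) = (5+-8, 11+15) = (-3, 26)

(-3, 26)


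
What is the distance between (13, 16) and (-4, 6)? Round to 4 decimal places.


d = sqrt((-4-13)^2 + (6-16)^2) = 19.7231

19.7231


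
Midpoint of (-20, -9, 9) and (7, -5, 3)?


Midpoint = ((-20+7)/2, (-9+-5)/2, (9+3)/2) = (-6.5, -7, 6)

(-6.5, -7, 6)


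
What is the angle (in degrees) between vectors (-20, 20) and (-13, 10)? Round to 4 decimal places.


dot = -20*-13 + 20*10 = 460
|u| = 28.2843, |v| = 16.4012
cos(angle) = 0.9916
angle = 7.4314 degrees

7.4314 degrees


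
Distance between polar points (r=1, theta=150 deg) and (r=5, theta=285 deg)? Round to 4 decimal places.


d = sqrt(r1^2 + r2^2 - 2*r1*r2*cos(t2-t1))
d = sqrt(1^2 + 5^2 - 2*1*5*cos(285-150)) = 5.7507

5.7507


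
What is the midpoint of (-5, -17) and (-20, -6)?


Midpoint = ((-5+-20)/2, (-17+-6)/2) = (-12.5, -11.5)

(-12.5, -11.5)


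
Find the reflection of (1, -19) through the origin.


Reflection through origin: (x, y) -> (-x, -y)
(1, -19) -> (-1, 19)

(-1, 19)


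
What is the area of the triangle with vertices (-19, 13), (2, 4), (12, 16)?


Area = |x1(y2-y3) + x2(y3-y1) + x3(y1-y2)| / 2
= |-19*(4-16) + 2*(16-13) + 12*(13-4)| / 2
= 171

171


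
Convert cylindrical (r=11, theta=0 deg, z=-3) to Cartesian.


x = 11 * cos(0) = 11
y = 11 * sin(0) = 0
z = -3

(11, 0, -3)


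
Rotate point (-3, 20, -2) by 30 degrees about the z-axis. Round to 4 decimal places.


x' = -3*cos(30) - 20*sin(30) = -12.5981
y' = -3*sin(30) + 20*cos(30) = 15.8205
z' = -2

(-12.5981, 15.8205, -2)


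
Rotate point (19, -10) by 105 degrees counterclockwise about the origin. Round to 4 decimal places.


x' = 19*cos(105) - -10*sin(105) = 4.7417
y' = 19*sin(105) + -10*cos(105) = 20.9408

(4.7417, 20.9408)


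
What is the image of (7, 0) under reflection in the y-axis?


Reflection across y-axis: (x, y) -> (-x, y)
(7, 0) -> (-7, 0)

(-7, 0)


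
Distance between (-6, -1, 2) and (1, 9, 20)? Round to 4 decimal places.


d = sqrt((1--6)^2 + (9--1)^2 + (20-2)^2) = 21.7486

21.7486


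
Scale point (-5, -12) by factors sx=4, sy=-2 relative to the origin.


Scaling: (x*sx, y*sy) = (-5*4, -12*-2) = (-20, 24)

(-20, 24)


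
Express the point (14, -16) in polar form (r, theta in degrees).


r = sqrt(14^2 + (-16)^2) = 21.2603
theta = atan2(-16, 14) = 311.1859 degrees

r = 21.2603, theta = 311.1859 degrees


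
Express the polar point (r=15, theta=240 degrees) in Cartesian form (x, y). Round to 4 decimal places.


x = 15 * cos(240) = -7.5
y = 15 * sin(240) = -12.9904

(-7.5, -12.9904)


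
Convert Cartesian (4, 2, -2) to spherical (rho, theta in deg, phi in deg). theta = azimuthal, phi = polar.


rho = sqrt(4^2 + 2^2 + (-2)^2) = 4.899
theta = atan2(2, 4) = 26.5651 deg
phi = acos(-2/4.899) = 114.0948 deg

rho = 4.899, theta = 26.5651 deg, phi = 114.0948 deg


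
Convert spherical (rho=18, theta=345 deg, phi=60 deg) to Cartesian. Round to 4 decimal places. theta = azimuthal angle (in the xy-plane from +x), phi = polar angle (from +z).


x = 18 * sin(60) * cos(345) = 15.0573
y = 18 * sin(60) * sin(345) = -4.0346
z = 18 * cos(60) = 9

(15.0573, -4.0346, 9)


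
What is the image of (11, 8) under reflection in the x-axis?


Reflection across x-axis: (x, y) -> (x, -y)
(11, 8) -> (11, -8)

(11, -8)


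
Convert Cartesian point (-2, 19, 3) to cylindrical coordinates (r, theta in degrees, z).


r = sqrt((-2)^2 + 19^2) = 19.105
theta = atan2(19, -2) = 96.009 deg
z = 3

r = 19.105, theta = 96.009 deg, z = 3


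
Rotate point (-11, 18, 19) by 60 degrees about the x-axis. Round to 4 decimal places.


x' = -11
y' = 18*cos(60) - 19*sin(60) = -7.4545
z' = 18*sin(60) + 19*cos(60) = 25.0885

(-11, -7.4545, 25.0885)


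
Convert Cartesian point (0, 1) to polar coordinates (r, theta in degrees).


r = sqrt(0^2 + 1^2) = 1
theta = atan2(1, 0) = 90 degrees

r = 1, theta = 90 degrees


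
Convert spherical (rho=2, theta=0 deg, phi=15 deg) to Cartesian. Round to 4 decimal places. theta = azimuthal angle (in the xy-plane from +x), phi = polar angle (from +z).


x = 2 * sin(15) * cos(0) = 0.5176
y = 2 * sin(15) * sin(0) = 0
z = 2 * cos(15) = 1.9319

(0.5176, 0, 1.9319)


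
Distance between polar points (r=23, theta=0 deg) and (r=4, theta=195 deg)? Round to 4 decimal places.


d = sqrt(r1^2 + r2^2 - 2*r1*r2*cos(t2-t1))
d = sqrt(23^2 + 4^2 - 2*23*4*cos(195-0)) = 26.8836

26.8836


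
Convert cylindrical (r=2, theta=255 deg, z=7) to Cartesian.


x = 2 * cos(255) = -0.5176
y = 2 * sin(255) = -1.9319
z = 7

(-0.5176, -1.9319, 7)


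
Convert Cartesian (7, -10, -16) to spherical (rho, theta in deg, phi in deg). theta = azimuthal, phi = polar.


rho = sqrt(7^2 + (-10)^2 + (-16)^2) = 20.1246
theta = atan2(-10, 7) = 304.992 deg
phi = acos(-16/20.1246) = 142.6596 deg

rho = 20.1246, theta = 304.992 deg, phi = 142.6596 deg


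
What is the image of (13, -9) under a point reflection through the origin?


Reflection through origin: (x, y) -> (-x, -y)
(13, -9) -> (-13, 9)

(-13, 9)


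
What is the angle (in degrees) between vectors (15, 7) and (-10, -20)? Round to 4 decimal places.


dot = 15*-10 + 7*-20 = -290
|u| = 16.5529, |v| = 22.3607
cos(angle) = -0.7835
angle = 141.5819 degrees

141.5819 degrees


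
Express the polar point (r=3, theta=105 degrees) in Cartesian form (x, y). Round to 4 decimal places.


x = 3 * cos(105) = -0.7765
y = 3 * sin(105) = 2.8978

(-0.7765, 2.8978)


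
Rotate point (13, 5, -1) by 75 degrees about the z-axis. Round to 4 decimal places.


x' = 13*cos(75) - 5*sin(75) = -1.465
y' = 13*sin(75) + 5*cos(75) = 13.8511
z' = -1

(-1.465, 13.8511, -1)


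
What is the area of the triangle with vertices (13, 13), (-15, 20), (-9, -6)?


Area = |x1(y2-y3) + x2(y3-y1) + x3(y1-y2)| / 2
= |13*(20--6) + -15*(-6-13) + -9*(13-20)| / 2
= 343

343


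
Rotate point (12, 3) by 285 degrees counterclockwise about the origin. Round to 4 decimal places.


x' = 12*cos(285) - 3*sin(285) = 6.0036
y' = 12*sin(285) + 3*cos(285) = -10.8147

(6.0036, -10.8147)


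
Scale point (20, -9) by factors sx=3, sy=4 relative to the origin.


Scaling: (x*sx, y*sy) = (20*3, -9*4) = (60, -36)

(60, -36)


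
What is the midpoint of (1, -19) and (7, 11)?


Midpoint = ((1+7)/2, (-19+11)/2) = (4, -4)

(4, -4)


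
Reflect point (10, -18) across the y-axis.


Reflection across y-axis: (x, y) -> (-x, y)
(10, -18) -> (-10, -18)

(-10, -18)


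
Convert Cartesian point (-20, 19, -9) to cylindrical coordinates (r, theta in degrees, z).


r = sqrt((-20)^2 + 19^2) = 27.5862
theta = atan2(19, -20) = 136.4688 deg
z = -9

r = 27.5862, theta = 136.4688 deg, z = -9


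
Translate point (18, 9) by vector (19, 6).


Translation: (x+dx, y+dy) = (18+19, 9+6) = (37, 15)

(37, 15)


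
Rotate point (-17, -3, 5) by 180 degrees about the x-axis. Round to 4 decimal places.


x' = -17
y' = -3*cos(180) - 5*sin(180) = 3
z' = -3*sin(180) + 5*cos(180) = -5

(-17, 3, -5)


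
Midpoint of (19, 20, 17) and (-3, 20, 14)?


Midpoint = ((19+-3)/2, (20+20)/2, (17+14)/2) = (8, 20, 15.5)

(8, 20, 15.5)


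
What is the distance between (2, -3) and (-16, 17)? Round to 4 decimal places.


d = sqrt((-16-2)^2 + (17--3)^2) = 26.9072

26.9072


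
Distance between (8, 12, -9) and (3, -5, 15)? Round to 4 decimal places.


d = sqrt((3-8)^2 + (-5-12)^2 + (15--9)^2) = 29.8329

29.8329


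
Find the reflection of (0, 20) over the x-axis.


Reflection across x-axis: (x, y) -> (x, -y)
(0, 20) -> (0, -20)

(0, -20)


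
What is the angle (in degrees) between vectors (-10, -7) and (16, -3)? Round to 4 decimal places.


dot = -10*16 + -7*-3 = -139
|u| = 12.2066, |v| = 16.2788
cos(angle) = -0.6995
angle = 134.3883 degrees

134.3883 degrees


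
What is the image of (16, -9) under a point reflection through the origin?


Reflection through origin: (x, y) -> (-x, -y)
(16, -9) -> (-16, 9)

(-16, 9)


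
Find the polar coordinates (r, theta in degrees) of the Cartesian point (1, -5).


r = sqrt(1^2 + (-5)^2) = 5.099
theta = atan2(-5, 1) = 281.3099 degrees

r = 5.099, theta = 281.3099 degrees


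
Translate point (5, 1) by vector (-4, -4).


Translation: (x+dx, y+dy) = (5+-4, 1+-4) = (1, -3)

(1, -3)


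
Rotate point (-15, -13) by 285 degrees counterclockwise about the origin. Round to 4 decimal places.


x' = -15*cos(285) - -13*sin(285) = -16.4393
y' = -15*sin(285) + -13*cos(285) = 11.1242

(-16.4393, 11.1242)


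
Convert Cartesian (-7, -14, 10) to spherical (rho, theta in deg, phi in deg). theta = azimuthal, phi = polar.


rho = sqrt((-7)^2 + (-14)^2 + 10^2) = 18.5742
theta = atan2(-14, -7) = 243.4349 deg
phi = acos(10/18.5742) = 57.4264 deg

rho = 18.5742, theta = 243.4349 deg, phi = 57.4264 deg


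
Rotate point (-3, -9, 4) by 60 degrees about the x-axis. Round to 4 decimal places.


x' = -3
y' = -9*cos(60) - 4*sin(60) = -7.9641
z' = -9*sin(60) + 4*cos(60) = -5.7942

(-3, -7.9641, -5.7942)


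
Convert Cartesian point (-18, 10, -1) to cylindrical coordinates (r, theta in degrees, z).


r = sqrt((-18)^2 + 10^2) = 20.5913
theta = atan2(10, -18) = 150.9454 deg
z = -1

r = 20.5913, theta = 150.9454 deg, z = -1


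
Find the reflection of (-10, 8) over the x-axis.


Reflection across x-axis: (x, y) -> (x, -y)
(-10, 8) -> (-10, -8)

(-10, -8)


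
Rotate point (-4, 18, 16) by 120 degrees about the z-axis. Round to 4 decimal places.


x' = -4*cos(120) - 18*sin(120) = -13.5885
y' = -4*sin(120) + 18*cos(120) = -12.4641
z' = 16

(-13.5885, -12.4641, 16)


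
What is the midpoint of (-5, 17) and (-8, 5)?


Midpoint = ((-5+-8)/2, (17+5)/2) = (-6.5, 11)

(-6.5, 11)


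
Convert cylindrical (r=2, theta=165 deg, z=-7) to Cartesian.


x = 2 * cos(165) = -1.9319
y = 2 * sin(165) = 0.5176
z = -7

(-1.9319, 0.5176, -7)


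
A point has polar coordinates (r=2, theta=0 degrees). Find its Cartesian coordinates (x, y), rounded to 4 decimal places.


x = 2 * cos(0) = 2
y = 2 * sin(0) = 0

(2, 0)


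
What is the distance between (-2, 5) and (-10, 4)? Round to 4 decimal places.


d = sqrt((-10--2)^2 + (4-5)^2) = 8.0623

8.0623


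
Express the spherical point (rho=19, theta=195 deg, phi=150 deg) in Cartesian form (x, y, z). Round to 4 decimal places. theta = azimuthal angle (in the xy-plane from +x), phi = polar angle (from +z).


x = 19 * sin(150) * cos(195) = -9.1763
y = 19 * sin(150) * sin(195) = -2.4588
z = 19 * cos(150) = -16.4545

(-9.1763, -2.4588, -16.4545)


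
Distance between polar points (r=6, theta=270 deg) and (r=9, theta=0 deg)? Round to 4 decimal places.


d = sqrt(r1^2 + r2^2 - 2*r1*r2*cos(t2-t1))
d = sqrt(6^2 + 9^2 - 2*6*9*cos(0-270)) = 10.8167

10.8167


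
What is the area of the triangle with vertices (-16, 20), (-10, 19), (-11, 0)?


Area = |x1(y2-y3) + x2(y3-y1) + x3(y1-y2)| / 2
= |-16*(19-0) + -10*(0-20) + -11*(20-19)| / 2
= 57.5

57.5


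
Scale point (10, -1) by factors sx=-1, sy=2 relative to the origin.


Scaling: (x*sx, y*sy) = (10*-1, -1*2) = (-10, -2)

(-10, -2)


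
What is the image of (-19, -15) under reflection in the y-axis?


Reflection across y-axis: (x, y) -> (-x, y)
(-19, -15) -> (19, -15)

(19, -15)


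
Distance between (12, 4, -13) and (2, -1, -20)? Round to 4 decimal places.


d = sqrt((2-12)^2 + (-1-4)^2 + (-20--13)^2) = 13.1909

13.1909


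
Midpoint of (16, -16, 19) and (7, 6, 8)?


Midpoint = ((16+7)/2, (-16+6)/2, (19+8)/2) = (11.5, -5, 13.5)

(11.5, -5, 13.5)


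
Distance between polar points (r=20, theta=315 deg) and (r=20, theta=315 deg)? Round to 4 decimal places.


d = sqrt(r1^2 + r2^2 - 2*r1*r2*cos(t2-t1))
d = sqrt(20^2 + 20^2 - 2*20*20*cos(315-315)) = 0

0


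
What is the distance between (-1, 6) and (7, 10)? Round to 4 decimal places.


d = sqrt((7--1)^2 + (10-6)^2) = 8.9443

8.9443


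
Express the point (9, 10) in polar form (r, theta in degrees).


r = sqrt(9^2 + 10^2) = 13.4536
theta = atan2(10, 9) = 48.0128 degrees

r = 13.4536, theta = 48.0128 degrees


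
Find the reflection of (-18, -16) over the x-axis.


Reflection across x-axis: (x, y) -> (x, -y)
(-18, -16) -> (-18, 16)

(-18, 16)


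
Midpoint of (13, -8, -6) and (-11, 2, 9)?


Midpoint = ((13+-11)/2, (-8+2)/2, (-6+9)/2) = (1, -3, 1.5)

(1, -3, 1.5)


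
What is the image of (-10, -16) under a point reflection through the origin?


Reflection through origin: (x, y) -> (-x, -y)
(-10, -16) -> (10, 16)

(10, 16)


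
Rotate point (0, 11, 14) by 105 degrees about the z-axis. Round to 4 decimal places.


x' = 0*cos(105) - 11*sin(105) = -10.6252
y' = 0*sin(105) + 11*cos(105) = -2.847
z' = 14

(-10.6252, -2.847, 14)


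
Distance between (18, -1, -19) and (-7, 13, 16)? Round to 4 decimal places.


d = sqrt((-7-18)^2 + (13--1)^2 + (16--19)^2) = 45.2327

45.2327


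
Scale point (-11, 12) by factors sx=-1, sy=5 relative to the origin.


Scaling: (x*sx, y*sy) = (-11*-1, 12*5) = (11, 60)

(11, 60)


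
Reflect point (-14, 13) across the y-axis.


Reflection across y-axis: (x, y) -> (-x, y)
(-14, 13) -> (14, 13)

(14, 13)


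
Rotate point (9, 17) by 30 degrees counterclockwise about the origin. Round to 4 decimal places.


x' = 9*cos(30) - 17*sin(30) = -0.7058
y' = 9*sin(30) + 17*cos(30) = 19.2224

(-0.7058, 19.2224)


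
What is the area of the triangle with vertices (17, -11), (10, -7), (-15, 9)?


Area = |x1(y2-y3) + x2(y3-y1) + x3(y1-y2)| / 2
= |17*(-7-9) + 10*(9--11) + -15*(-11--7)| / 2
= 6

6


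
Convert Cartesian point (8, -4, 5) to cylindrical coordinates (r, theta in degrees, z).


r = sqrt(8^2 + (-4)^2) = 8.9443
theta = atan2(-4, 8) = 333.4349 deg
z = 5

r = 8.9443, theta = 333.4349 deg, z = 5


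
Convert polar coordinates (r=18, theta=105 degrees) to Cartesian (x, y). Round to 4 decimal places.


x = 18 * cos(105) = -4.6587
y = 18 * sin(105) = 17.3867

(-4.6587, 17.3867)


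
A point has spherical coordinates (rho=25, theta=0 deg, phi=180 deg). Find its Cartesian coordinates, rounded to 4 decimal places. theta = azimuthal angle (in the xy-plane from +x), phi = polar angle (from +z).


x = 25 * sin(180) * cos(0) = 0
y = 25 * sin(180) * sin(0) = 0
z = 25 * cos(180) = -25

(0, 0, -25)


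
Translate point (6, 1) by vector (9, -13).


Translation: (x+dx, y+dy) = (6+9, 1+-13) = (15, -12)

(15, -12)


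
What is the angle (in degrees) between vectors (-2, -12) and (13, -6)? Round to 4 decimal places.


dot = -2*13 + -12*-6 = 46
|u| = 12.1655, |v| = 14.3178
cos(angle) = 0.2641
angle = 74.6872 degrees

74.6872 degrees


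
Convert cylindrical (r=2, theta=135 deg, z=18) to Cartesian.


x = 2 * cos(135) = -1.4142
y = 2 * sin(135) = 1.4142
z = 18

(-1.4142, 1.4142, 18)


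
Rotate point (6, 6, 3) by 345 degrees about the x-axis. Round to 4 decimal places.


x' = 6
y' = 6*cos(345) - 3*sin(345) = 6.572
z' = 6*sin(345) + 3*cos(345) = 1.3449

(6, 6.572, 1.3449)


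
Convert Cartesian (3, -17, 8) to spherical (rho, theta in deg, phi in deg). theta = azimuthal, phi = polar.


rho = sqrt(3^2 + (-17)^2 + 8^2) = 19.0263
theta = atan2(-17, 3) = 280.008 deg
phi = acos(8/19.0263) = 65.1357 deg

rho = 19.0263, theta = 280.008 deg, phi = 65.1357 deg


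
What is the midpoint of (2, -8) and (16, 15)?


Midpoint = ((2+16)/2, (-8+15)/2) = (9, 3.5)

(9, 3.5)


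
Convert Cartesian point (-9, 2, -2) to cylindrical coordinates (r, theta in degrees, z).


r = sqrt((-9)^2 + 2^2) = 9.2195
theta = atan2(2, -9) = 167.4712 deg
z = -2

r = 9.2195, theta = 167.4712 deg, z = -2


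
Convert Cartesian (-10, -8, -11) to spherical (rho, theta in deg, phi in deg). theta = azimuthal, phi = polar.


rho = sqrt((-10)^2 + (-8)^2 + (-11)^2) = 16.8819
theta = atan2(-8, -10) = 218.6598 deg
phi = acos(-11/16.8819) = 130.6611 deg

rho = 16.8819, theta = 218.6598 deg, phi = 130.6611 deg


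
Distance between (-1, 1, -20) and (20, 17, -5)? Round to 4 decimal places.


d = sqrt((20--1)^2 + (17-1)^2 + (-5--20)^2) = 30.3645

30.3645


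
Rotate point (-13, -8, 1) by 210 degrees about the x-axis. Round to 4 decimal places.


x' = -13
y' = -8*cos(210) - 1*sin(210) = 7.4282
z' = -8*sin(210) + 1*cos(210) = 3.134

(-13, 7.4282, 3.134)


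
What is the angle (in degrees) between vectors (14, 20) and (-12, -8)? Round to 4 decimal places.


dot = 14*-12 + 20*-8 = -328
|u| = 24.4131, |v| = 14.4222
cos(angle) = -0.9316
angle = 158.6821 degrees

158.6821 degrees


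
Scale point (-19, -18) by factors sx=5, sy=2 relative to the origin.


Scaling: (x*sx, y*sy) = (-19*5, -18*2) = (-95, -36)

(-95, -36)


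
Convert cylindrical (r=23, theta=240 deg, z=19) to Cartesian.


x = 23 * cos(240) = -11.5
y = 23 * sin(240) = -19.9186
z = 19

(-11.5, -19.9186, 19)


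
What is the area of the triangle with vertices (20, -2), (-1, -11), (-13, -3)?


Area = |x1(y2-y3) + x2(y3-y1) + x3(y1-y2)| / 2
= |20*(-11--3) + -1*(-3--2) + -13*(-2--11)| / 2
= 138

138


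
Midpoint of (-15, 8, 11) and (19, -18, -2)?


Midpoint = ((-15+19)/2, (8+-18)/2, (11+-2)/2) = (2, -5, 4.5)

(2, -5, 4.5)


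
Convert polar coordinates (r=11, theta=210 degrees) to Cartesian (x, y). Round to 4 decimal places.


x = 11 * cos(210) = -9.5263
y = 11 * sin(210) = -5.5

(-9.5263, -5.5)


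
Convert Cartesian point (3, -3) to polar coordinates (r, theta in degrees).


r = sqrt(3^2 + (-3)^2) = 4.2426
theta = atan2(-3, 3) = 315 degrees

r = 4.2426, theta = 315 degrees


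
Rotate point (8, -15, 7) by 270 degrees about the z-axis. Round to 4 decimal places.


x' = 8*cos(270) - -15*sin(270) = -15
y' = 8*sin(270) + -15*cos(270) = -8
z' = 7

(-15, -8, 7)


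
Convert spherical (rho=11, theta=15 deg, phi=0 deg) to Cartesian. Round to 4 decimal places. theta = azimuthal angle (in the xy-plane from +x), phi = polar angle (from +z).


x = 11 * sin(0) * cos(15) = 0
y = 11 * sin(0) * sin(15) = 0
z = 11 * cos(0) = 11

(0, 0, 11)


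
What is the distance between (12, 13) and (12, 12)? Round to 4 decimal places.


d = sqrt((12-12)^2 + (12-13)^2) = 1

1


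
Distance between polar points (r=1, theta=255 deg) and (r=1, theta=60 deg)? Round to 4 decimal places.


d = sqrt(r1^2 + r2^2 - 2*r1*r2*cos(t2-t1))
d = sqrt(1^2 + 1^2 - 2*1*1*cos(60-255)) = 1.9829

1.9829


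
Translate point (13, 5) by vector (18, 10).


Translation: (x+dx, y+dy) = (13+18, 5+10) = (31, 15)

(31, 15)


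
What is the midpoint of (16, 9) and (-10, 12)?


Midpoint = ((16+-10)/2, (9+12)/2) = (3, 10.5)

(3, 10.5)


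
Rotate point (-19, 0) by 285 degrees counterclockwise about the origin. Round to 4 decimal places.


x' = -19*cos(285) - 0*sin(285) = -4.9176
y' = -19*sin(285) + 0*cos(285) = 18.3526

(-4.9176, 18.3526)


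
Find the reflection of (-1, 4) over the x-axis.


Reflection across x-axis: (x, y) -> (x, -y)
(-1, 4) -> (-1, -4)

(-1, -4)


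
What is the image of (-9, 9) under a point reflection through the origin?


Reflection through origin: (x, y) -> (-x, -y)
(-9, 9) -> (9, -9)

(9, -9)


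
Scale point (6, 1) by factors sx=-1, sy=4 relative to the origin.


Scaling: (x*sx, y*sy) = (6*-1, 1*4) = (-6, 4)

(-6, 4)


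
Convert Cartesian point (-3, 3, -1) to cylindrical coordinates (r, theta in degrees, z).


r = sqrt((-3)^2 + 3^2) = 4.2426
theta = atan2(3, -3) = 135 deg
z = -1

r = 4.2426, theta = 135 deg, z = -1


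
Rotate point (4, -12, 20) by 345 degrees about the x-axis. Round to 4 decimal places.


x' = 4
y' = -12*cos(345) - 20*sin(345) = -6.4147
z' = -12*sin(345) + 20*cos(345) = 22.4243

(4, -6.4147, 22.4243)


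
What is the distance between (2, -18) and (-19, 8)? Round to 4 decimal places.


d = sqrt((-19-2)^2 + (8--18)^2) = 33.4215

33.4215


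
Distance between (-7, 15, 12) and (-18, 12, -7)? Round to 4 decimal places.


d = sqrt((-18--7)^2 + (12-15)^2 + (-7-12)^2) = 22.1585

22.1585


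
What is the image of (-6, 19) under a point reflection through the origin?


Reflection through origin: (x, y) -> (-x, -y)
(-6, 19) -> (6, -19)

(6, -19)


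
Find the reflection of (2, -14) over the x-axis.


Reflection across x-axis: (x, y) -> (x, -y)
(2, -14) -> (2, 14)

(2, 14)


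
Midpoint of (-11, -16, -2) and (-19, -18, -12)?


Midpoint = ((-11+-19)/2, (-16+-18)/2, (-2+-12)/2) = (-15, -17, -7)

(-15, -17, -7)


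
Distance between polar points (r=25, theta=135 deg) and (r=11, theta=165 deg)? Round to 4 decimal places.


d = sqrt(r1^2 + r2^2 - 2*r1*r2*cos(t2-t1))
d = sqrt(25^2 + 11^2 - 2*25*11*cos(165-135)) = 16.4221

16.4221


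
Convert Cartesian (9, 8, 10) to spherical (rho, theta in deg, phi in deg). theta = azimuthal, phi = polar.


rho = sqrt(9^2 + 8^2 + 10^2) = 15.6525
theta = atan2(8, 9) = 41.6335 deg
phi = acos(10/15.6525) = 50.2919 deg

rho = 15.6525, theta = 41.6335 deg, phi = 50.2919 deg


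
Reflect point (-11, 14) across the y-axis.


Reflection across y-axis: (x, y) -> (-x, y)
(-11, 14) -> (11, 14)

(11, 14)


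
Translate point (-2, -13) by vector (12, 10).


Translation: (x+dx, y+dy) = (-2+12, -13+10) = (10, -3)

(10, -3)


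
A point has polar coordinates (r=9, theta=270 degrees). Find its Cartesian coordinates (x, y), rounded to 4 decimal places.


x = 9 * cos(270) = 0
y = 9 * sin(270) = -9

(0, -9)


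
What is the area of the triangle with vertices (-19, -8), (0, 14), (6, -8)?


Area = |x1(y2-y3) + x2(y3-y1) + x3(y1-y2)| / 2
= |-19*(14--8) + 0*(-8--8) + 6*(-8-14)| / 2
= 275

275


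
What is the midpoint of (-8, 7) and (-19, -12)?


Midpoint = ((-8+-19)/2, (7+-12)/2) = (-13.5, -2.5)

(-13.5, -2.5)


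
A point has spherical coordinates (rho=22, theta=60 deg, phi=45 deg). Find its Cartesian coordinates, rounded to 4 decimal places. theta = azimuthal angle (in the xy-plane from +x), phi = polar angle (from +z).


x = 22 * sin(45) * cos(60) = 7.7782
y = 22 * sin(45) * sin(60) = 13.4722
z = 22 * cos(45) = 15.5563

(7.7782, 13.4722, 15.5563)


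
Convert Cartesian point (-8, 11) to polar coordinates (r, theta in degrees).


r = sqrt((-8)^2 + 11^2) = 13.6015
theta = atan2(11, -8) = 126.0274 degrees

r = 13.6015, theta = 126.0274 degrees


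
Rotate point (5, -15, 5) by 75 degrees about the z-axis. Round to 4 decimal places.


x' = 5*cos(75) - -15*sin(75) = 15.783
y' = 5*sin(75) + -15*cos(75) = 0.9473
z' = 5

(15.783, 0.9473, 5)


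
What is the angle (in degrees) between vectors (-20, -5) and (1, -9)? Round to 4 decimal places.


dot = -20*1 + -5*-9 = 25
|u| = 20.6155, |v| = 9.0554
cos(angle) = 0.1339
angle = 82.3039 degrees

82.3039 degrees


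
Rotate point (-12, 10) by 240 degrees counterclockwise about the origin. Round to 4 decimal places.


x' = -12*cos(240) - 10*sin(240) = 14.6603
y' = -12*sin(240) + 10*cos(240) = 5.3923

(14.6603, 5.3923)
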